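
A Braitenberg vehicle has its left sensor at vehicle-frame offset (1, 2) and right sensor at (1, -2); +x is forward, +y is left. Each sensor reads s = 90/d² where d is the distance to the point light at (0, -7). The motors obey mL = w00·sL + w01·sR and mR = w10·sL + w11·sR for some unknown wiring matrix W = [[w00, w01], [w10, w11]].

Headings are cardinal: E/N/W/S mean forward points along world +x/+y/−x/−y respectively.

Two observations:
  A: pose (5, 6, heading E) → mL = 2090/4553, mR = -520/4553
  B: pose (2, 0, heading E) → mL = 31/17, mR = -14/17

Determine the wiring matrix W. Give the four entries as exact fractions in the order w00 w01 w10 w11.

1/2 1/2 1/2 -1/2

obs A: pose=(5,6,E) → sL=10/29, sR=90/157, mL=2090/4553, mR=-520/4553
obs B: pose=(2,0,E) → sL=1, sR=45/17, mL=31/17, mR=-14/17
sensor matrix S = [[10/29, 90/157], [1, 45/17]]; det S = 26280/77401
solve [mL_A; mL_B] = S·[w00; w01] and [mR_A; mR_B] = S·[w10; w11]:
  w00 = 1/2, w01 = 1/2, w10 = 1/2, w11 = -1/2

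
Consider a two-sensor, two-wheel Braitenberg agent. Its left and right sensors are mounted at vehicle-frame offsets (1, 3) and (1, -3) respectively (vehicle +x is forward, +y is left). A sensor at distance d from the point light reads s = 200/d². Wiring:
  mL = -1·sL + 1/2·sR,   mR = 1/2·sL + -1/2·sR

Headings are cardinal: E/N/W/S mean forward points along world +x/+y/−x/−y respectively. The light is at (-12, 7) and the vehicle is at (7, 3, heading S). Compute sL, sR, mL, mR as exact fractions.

200/509 200/281 -5300/143029 -22800/143029

left sensor world pos  = (10, 2); dL² = 509
right sensor world pos = (4, 2); dR² = 281
sL = 200/509 = 200/509
sR = 200/281 = 200/281
mL = -1·sL + 1/2·sR = -5300/143029
mR = 1/2·sL + -1/2·sR = -22800/143029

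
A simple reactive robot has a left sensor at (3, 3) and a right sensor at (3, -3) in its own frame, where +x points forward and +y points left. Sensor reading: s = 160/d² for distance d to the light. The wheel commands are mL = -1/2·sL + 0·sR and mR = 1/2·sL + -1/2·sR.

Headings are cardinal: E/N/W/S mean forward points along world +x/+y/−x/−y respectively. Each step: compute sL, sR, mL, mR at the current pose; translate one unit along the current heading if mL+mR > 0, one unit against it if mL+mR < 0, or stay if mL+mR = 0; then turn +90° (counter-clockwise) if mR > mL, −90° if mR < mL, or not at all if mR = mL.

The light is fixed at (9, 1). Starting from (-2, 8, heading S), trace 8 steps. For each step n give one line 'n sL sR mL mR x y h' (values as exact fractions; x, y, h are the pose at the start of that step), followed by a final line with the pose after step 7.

0 2 40/53 -1 33/53 -2 8 S
1 32/37 160/89 -16/37 -1536/3293 -2 9 E
2 80/53 16/25 -40/53 576/1325 -3 9 S
3 32/45 160/117 -16/45 -64/195 -3 10 E
4 2/5 40/61 -1/5 -39/305 -4 10 N
5 160/281 160/377 -80/281 7680/105937 -4 9 W
6 80/53 16/25 -40/53 576/1325 -3 9 S
7 32/45 160/117 -16/45 -64/195 -3 10 E
final -4 10 N

n=0: pose=(-2,8,S); sL=2, sR=40/53; mL=-1, mR=33/53; mL+mR=-20/53 → advance -1; mR−mL=86/53 → turn +1·90°
n=1: pose=(-2,9,E); sL=32/37, sR=160/89; mL=-16/37, mR=-1536/3293; mL+mR=-80/89 → advance -1; mR−mL=-112/3293 → turn -1·90°
n=2: pose=(-3,9,S); sL=80/53, sR=16/25; mL=-40/53, mR=576/1325; mL+mR=-8/25 → advance -1; mR−mL=1576/1325 → turn +1·90°
n=3: pose=(-3,10,E); sL=32/45, sR=160/117; mL=-16/45, mR=-64/195; mL+mR=-80/117 → advance -1; mR−mL=16/585 → turn +1·90°
n=4: pose=(-4,10,N); sL=2/5, sR=40/61; mL=-1/5, mR=-39/305; mL+mR=-20/61 → advance -1; mR−mL=22/305 → turn +1·90°
n=5: pose=(-4,9,W); sL=160/281, sR=160/377; mL=-80/281, mR=7680/105937; mL+mR=-80/377 → advance -1; mR−mL=37840/105937 → turn +1·90°
n=6: pose=(-3,9,S); sL=80/53, sR=16/25; mL=-40/53, mR=576/1325; mL+mR=-8/25 → advance -1; mR−mL=1576/1325 → turn +1·90°
n=7: pose=(-3,10,E); sL=32/45, sR=160/117; mL=-16/45, mR=-64/195; mL+mR=-80/117 → advance -1; mR−mL=16/585 → turn +1·90°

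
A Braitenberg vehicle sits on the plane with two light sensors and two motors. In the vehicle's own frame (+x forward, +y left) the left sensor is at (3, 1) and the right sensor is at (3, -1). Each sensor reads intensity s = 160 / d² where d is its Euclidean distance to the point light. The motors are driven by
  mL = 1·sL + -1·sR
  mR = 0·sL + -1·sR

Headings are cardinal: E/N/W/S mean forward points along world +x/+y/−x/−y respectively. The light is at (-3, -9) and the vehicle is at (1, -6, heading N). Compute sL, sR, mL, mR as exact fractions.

left sensor world pos  = (0, -3); dL² = 45
right sensor world pos = (2, -3); dR² = 61
sL = 160/45 = 32/9
sR = 160/61 = 160/61
mL = 1·sL + -1·sR = 512/549
mR = 0·sL + -1·sR = -160/61

32/9 160/61 512/549 -160/61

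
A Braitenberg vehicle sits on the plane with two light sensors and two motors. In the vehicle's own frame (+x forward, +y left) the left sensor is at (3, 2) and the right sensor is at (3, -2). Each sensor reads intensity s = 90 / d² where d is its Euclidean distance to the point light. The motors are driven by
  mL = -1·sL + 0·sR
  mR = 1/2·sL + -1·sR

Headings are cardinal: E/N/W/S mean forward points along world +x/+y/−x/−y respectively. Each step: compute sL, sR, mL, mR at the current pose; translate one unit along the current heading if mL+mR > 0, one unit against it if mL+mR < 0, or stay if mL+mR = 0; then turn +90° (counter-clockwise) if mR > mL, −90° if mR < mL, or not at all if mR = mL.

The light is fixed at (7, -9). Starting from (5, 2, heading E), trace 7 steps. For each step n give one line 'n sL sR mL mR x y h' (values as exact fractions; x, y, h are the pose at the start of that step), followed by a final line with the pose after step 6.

0 9/17 45/41 -9/17 -1161/1394 5 2 E
1 18/13 90/89 -18/13 -369/1157 4 2 S
2 45/98 9/10 -45/98 -657/980 4 3 E
3 18/17 10/13 -18/17 -53/221 3 3 S
4 45/113 45/61 -45/113 -7425/13786 3 4 E
5 90/109 90/149 -90/109 -3105/16241 2 4 S
6 9/26 45/74 -9/26 -837/1924 2 5 E
final 1 5 S

n=0: pose=(5,2,E); sL=9/17, sR=45/41; mL=-9/17, mR=-1161/1394; mL+mR=-1899/1394 → advance -1; mR−mL=-423/1394 → turn -1·90°
n=1: pose=(4,2,S); sL=18/13, sR=90/89; mL=-18/13, mR=-369/1157; mL+mR=-1971/1157 → advance -1; mR−mL=1233/1157 → turn +1·90°
n=2: pose=(4,3,E); sL=45/98, sR=9/10; mL=-45/98, mR=-657/980; mL+mR=-1107/980 → advance -1; mR−mL=-207/980 → turn -1·90°
n=3: pose=(3,3,S); sL=18/17, sR=10/13; mL=-18/17, mR=-53/221; mL+mR=-287/221 → advance -1; mR−mL=181/221 → turn +1·90°
n=4: pose=(3,4,E); sL=45/113, sR=45/61; mL=-45/113, mR=-7425/13786; mL+mR=-12915/13786 → advance -1; mR−mL=-1935/13786 → turn -1·90°
n=5: pose=(2,4,S); sL=90/109, sR=90/149; mL=-90/109, mR=-3105/16241; mL+mR=-16515/16241 → advance -1; mR−mL=10305/16241 → turn +1·90°
n=6: pose=(2,5,E); sL=9/26, sR=45/74; mL=-9/26, mR=-837/1924; mL+mR=-1503/1924 → advance -1; mR−mL=-171/1924 → turn -1·90°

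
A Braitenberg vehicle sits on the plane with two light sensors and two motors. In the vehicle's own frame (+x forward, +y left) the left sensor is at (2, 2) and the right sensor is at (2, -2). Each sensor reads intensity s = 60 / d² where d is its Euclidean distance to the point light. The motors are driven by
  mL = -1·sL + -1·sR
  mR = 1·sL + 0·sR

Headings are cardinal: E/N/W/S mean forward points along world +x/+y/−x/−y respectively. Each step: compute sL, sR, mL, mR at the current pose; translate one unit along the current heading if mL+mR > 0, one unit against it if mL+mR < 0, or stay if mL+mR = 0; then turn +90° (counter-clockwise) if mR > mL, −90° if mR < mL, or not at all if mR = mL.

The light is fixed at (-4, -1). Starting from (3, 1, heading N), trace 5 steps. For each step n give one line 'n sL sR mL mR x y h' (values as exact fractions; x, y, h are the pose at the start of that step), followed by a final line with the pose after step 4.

n=0: pose=(3,1,N); sL=60/41, sR=60/97; mL=-8280/3977, mR=60/41; mL+mR=-60/97 → advance -1; mR−mL=14100/3977 → turn +1·90°
n=1: pose=(3,0,W); sL=30/13, sR=30/17; mL=-900/221, mR=30/13; mL+mR=-30/17 → advance -1; mR−mL=1410/221 → turn +1·90°
n=2: pose=(4,0,S); sL=60/101, sR=60/37; mL=-8280/3737, mR=60/101; mL+mR=-60/37 → advance -1; mR−mL=10500/3737 → turn +1·90°
n=3: pose=(4,1,E); sL=15/29, sR=3/5; mL=-162/145, mR=15/29; mL+mR=-3/5 → advance -1; mR−mL=237/145 → turn +1·90°
n=4: pose=(3,1,N); sL=60/41, sR=60/97; mL=-8280/3977, mR=60/41; mL+mR=-60/97 → advance -1; mR−mL=14100/3977 → turn +1·90°

0 60/41 60/97 -8280/3977 60/41 3 1 N
1 30/13 30/17 -900/221 30/13 3 0 W
2 60/101 60/37 -8280/3737 60/101 4 0 S
3 15/29 3/5 -162/145 15/29 4 1 E
4 60/41 60/97 -8280/3977 60/41 3 1 N
final 3 0 W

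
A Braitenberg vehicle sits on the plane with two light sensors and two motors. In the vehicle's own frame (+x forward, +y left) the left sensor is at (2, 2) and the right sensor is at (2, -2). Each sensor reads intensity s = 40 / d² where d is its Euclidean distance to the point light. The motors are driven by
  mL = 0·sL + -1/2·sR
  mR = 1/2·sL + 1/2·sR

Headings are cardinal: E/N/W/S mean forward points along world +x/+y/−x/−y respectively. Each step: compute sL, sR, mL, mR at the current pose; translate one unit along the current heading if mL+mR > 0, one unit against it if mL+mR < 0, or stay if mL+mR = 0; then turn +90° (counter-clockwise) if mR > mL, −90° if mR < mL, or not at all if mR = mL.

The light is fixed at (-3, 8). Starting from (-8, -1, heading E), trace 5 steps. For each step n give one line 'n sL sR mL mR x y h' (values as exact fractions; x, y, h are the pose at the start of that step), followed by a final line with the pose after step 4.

0 20/29 4/13 -2/13 188/377 -8 -1 E
1 8/17 40/53 -20/53 552/901 -7 -1 N
2 5/17 5/9 -5/18 65/153 -7 0 W
3 40/109 40/149 -20/149 5160/16241 -8 0 S
4 20/29 4/13 -2/13 188/377 -8 -1 E
final -7 -1 N

n=0: pose=(-8,-1,E); sL=20/29, sR=4/13; mL=-2/13, mR=188/377; mL+mR=10/29 → advance +1; mR−mL=246/377 → turn +1·90°
n=1: pose=(-7,-1,N); sL=8/17, sR=40/53; mL=-20/53, mR=552/901; mL+mR=4/17 → advance +1; mR−mL=892/901 → turn +1·90°
n=2: pose=(-7,0,W); sL=5/17, sR=5/9; mL=-5/18, mR=65/153; mL+mR=5/34 → advance +1; mR−mL=215/306 → turn +1·90°
n=3: pose=(-8,0,S); sL=40/109, sR=40/149; mL=-20/149, mR=5160/16241; mL+mR=20/109 → advance +1; mR−mL=7340/16241 → turn +1·90°
n=4: pose=(-8,-1,E); sL=20/29, sR=4/13; mL=-2/13, mR=188/377; mL+mR=10/29 → advance +1; mR−mL=246/377 → turn +1·90°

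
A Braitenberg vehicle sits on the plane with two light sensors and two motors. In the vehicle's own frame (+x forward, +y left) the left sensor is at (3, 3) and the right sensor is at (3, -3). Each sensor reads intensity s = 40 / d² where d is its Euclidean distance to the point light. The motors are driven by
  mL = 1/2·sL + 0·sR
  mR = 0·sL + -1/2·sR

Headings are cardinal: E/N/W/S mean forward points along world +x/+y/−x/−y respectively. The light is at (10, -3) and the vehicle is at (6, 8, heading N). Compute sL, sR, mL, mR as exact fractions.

8/49 40/197 4/49 -20/197

left sensor world pos  = (3, 11); dL² = 245
right sensor world pos = (9, 11); dR² = 197
sL = 40/245 = 8/49
sR = 40/197 = 40/197
mL = 1/2·sL + 0·sR = 4/49
mR = 0·sL + -1/2·sR = -20/197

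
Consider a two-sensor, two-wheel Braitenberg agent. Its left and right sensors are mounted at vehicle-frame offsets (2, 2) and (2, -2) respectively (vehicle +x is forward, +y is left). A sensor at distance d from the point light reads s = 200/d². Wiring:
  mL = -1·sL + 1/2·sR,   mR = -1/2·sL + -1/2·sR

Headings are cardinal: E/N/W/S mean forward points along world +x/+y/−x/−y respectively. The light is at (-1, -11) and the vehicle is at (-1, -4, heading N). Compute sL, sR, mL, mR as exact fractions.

left sensor world pos  = (-3, -2); dL² = 85
right sensor world pos = (1, -2); dR² = 85
sL = 200/85 = 40/17
sR = 200/85 = 40/17
mL = -1·sL + 1/2·sR = -20/17
mR = -1/2·sL + -1/2·sR = -40/17

40/17 40/17 -20/17 -40/17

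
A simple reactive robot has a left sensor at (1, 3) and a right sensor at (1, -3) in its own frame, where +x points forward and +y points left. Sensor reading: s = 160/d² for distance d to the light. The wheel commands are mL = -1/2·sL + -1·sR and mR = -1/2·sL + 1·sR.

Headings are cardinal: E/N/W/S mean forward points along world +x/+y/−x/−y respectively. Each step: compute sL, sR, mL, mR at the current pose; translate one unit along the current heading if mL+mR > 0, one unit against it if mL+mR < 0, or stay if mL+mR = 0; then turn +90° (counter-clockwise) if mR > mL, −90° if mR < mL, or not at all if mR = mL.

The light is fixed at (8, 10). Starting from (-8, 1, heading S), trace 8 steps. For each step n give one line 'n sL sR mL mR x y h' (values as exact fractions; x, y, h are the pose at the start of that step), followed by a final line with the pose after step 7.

n=0: pose=(-8,1,S); sL=160/269, sR=160/461; mL=-79920/124009, mR=6160/124009; mL+mR=-160/269 → advance -1; mR−mL=320/461 → turn +1·90°
n=1: pose=(-8,2,E); sL=16/25, sR=80/173; mL=-3384/4325, mR=616/4325; mL+mR=-16/25 → advance -1; mR−mL=160/173 → turn +1·90°
n=2: pose=(-9,2,N); sL=160/449, sR=32/49; mL=-18288/22001, mR=10448/22001; mL+mR=-160/449 → advance -1; mR−mL=64/49 → turn +1·90°
n=3: pose=(-9,1,W); sL=40/117, sR=4/9; mL=-8/13, mR=32/117; mL+mR=-40/117 → advance -1; mR−mL=8/9 → turn +1·90°
n=4: pose=(-8,1,S); sL=160/269, sR=160/461; mL=-79920/124009, mR=6160/124009; mL+mR=-160/269 → advance -1; mR−mL=320/461 → turn +1·90°
n=5: pose=(-8,2,E); sL=16/25, sR=80/173; mL=-3384/4325, mR=616/4325; mL+mR=-16/25 → advance -1; mR−mL=160/173 → turn +1·90°
n=6: pose=(-9,2,N); sL=160/449, sR=32/49; mL=-18288/22001, mR=10448/22001; mL+mR=-160/449 → advance -1; mR−mL=64/49 → turn +1·90°
n=7: pose=(-9,1,W); sL=40/117, sR=4/9; mL=-8/13, mR=32/117; mL+mR=-40/117 → advance -1; mR−mL=8/9 → turn +1·90°

0 160/269 160/461 -79920/124009 6160/124009 -8 1 S
1 16/25 80/173 -3384/4325 616/4325 -8 2 E
2 160/449 32/49 -18288/22001 10448/22001 -9 2 N
3 40/117 4/9 -8/13 32/117 -9 1 W
4 160/269 160/461 -79920/124009 6160/124009 -8 1 S
5 16/25 80/173 -3384/4325 616/4325 -8 2 E
6 160/449 32/49 -18288/22001 10448/22001 -9 2 N
7 40/117 4/9 -8/13 32/117 -9 1 W
final -8 1 S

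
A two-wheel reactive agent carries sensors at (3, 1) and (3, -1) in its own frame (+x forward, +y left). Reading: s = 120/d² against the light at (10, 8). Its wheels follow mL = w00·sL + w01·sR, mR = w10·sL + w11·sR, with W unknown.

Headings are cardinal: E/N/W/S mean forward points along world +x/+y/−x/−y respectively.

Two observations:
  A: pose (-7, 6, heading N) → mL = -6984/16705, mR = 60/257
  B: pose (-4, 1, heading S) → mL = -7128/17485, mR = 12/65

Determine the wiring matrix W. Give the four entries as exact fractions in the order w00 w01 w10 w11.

-1/2 -1/2 0 1/2

obs A: pose=(-7,6,N) → sL=24/65, sR=120/257, mL=-6984/16705, mR=60/257
obs B: pose=(-4,1,S) → sL=120/269, sR=24/65, mL=-7128/17485, mR=12/65
sensor matrix S = [[24/65, 120/257], [120/269, 24/65]]; det S = -21019392/292086925
solve [mL_A; mL_B] = S·[w00; w01] and [mR_A; mR_B] = S·[w10; w11]:
  w00 = -1/2, w01 = -1/2, w10 = 0, w11 = 1/2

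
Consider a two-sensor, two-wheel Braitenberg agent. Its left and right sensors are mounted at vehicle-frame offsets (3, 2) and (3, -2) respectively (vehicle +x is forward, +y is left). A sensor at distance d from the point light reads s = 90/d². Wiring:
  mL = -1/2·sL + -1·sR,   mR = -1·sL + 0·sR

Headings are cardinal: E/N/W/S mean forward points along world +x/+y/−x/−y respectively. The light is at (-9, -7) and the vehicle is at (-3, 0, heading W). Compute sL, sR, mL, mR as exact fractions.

45/17 1 -79/34 -45/17

left sensor world pos  = (-6, -2); dL² = 34
right sensor world pos = (-6, 2); dR² = 90
sL = 90/34 = 45/17
sR = 90/90 = 1
mL = -1/2·sL + -1·sR = -79/34
mR = -1·sL + 0·sR = -45/17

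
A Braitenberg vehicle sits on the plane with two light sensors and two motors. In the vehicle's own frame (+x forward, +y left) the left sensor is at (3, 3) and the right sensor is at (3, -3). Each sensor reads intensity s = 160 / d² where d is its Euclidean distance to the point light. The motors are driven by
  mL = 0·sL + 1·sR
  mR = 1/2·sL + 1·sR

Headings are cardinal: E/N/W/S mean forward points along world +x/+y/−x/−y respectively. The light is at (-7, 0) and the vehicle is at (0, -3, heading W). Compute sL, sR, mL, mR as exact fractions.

40/13 10 10 150/13

left sensor world pos  = (-3, -6); dL² = 52
right sensor world pos = (-3, 0); dR² = 16
sL = 160/52 = 40/13
sR = 160/16 = 10
mL = 0·sL + 1·sR = 10
mR = 1/2·sL + 1·sR = 150/13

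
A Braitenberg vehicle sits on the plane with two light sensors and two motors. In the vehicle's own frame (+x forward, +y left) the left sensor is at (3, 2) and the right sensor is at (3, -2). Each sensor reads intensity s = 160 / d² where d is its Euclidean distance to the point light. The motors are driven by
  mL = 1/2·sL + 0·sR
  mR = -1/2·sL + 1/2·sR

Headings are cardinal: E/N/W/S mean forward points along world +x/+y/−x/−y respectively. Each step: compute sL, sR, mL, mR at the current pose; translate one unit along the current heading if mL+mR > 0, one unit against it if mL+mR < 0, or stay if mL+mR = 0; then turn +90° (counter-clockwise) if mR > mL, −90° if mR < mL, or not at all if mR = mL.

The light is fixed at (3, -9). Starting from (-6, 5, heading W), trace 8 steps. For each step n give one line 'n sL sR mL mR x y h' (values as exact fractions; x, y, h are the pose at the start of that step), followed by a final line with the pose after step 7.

n=0: pose=(-6,5,W); sL=5/9, sR=2/5; mL=5/18, mR=-7/90; mL+mR=1/5 → advance +1; mR−mL=-16/45 → turn -1·90°
n=1: pose=(-7,5,N); sL=160/433, sR=160/353; mL=80/433, mR=6400/152849; mL+mR=80/353 → advance +1; mR−mL=-21840/152849 → turn -1·90°
n=2: pose=(-7,6,E); sL=80/169, sR=80/109; mL=40/169, mR=2400/18421; mL+mR=40/109 → advance +1; mR−mL=-1960/18421 → turn -1·90°
n=3: pose=(-6,6,S); sL=160/193, sR=32/53; mL=80/193, mR=-1152/10229; mL+mR=16/53 → advance +1; mR−mL=-5392/10229 → turn -1·90°
n=4: pose=(-6,5,W); sL=5/9, sR=2/5; mL=5/18, mR=-7/90; mL+mR=1/5 → advance +1; mR−mL=-16/45 → turn -1·90°
n=5: pose=(-7,5,N); sL=160/433, sR=160/353; mL=80/433, mR=6400/152849; mL+mR=80/353 → advance +1; mR−mL=-21840/152849 → turn -1·90°
n=6: pose=(-7,6,E); sL=80/169, sR=80/109; mL=40/169, mR=2400/18421; mL+mR=40/109 → advance +1; mR−mL=-1960/18421 → turn -1·90°
n=7: pose=(-6,6,S); sL=160/193, sR=32/53; mL=80/193, mR=-1152/10229; mL+mR=16/53 → advance +1; mR−mL=-5392/10229 → turn -1·90°

0 5/9 2/5 5/18 -7/90 -6 5 W
1 160/433 160/353 80/433 6400/152849 -7 5 N
2 80/169 80/109 40/169 2400/18421 -7 6 E
3 160/193 32/53 80/193 -1152/10229 -6 6 S
4 5/9 2/5 5/18 -7/90 -6 5 W
5 160/433 160/353 80/433 6400/152849 -7 5 N
6 80/169 80/109 40/169 2400/18421 -7 6 E
7 160/193 32/53 80/193 -1152/10229 -6 6 S
final -6 5 W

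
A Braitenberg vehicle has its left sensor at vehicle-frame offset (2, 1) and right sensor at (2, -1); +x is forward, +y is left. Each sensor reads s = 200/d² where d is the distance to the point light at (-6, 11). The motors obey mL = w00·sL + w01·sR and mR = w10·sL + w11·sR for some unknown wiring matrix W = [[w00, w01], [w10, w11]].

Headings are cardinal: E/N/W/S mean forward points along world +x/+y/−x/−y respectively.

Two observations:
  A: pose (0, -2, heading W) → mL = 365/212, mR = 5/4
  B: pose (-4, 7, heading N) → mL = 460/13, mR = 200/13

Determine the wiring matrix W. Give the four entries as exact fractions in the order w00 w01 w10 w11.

obs A: pose=(0,-2,W) → sL=50/53, sR=5/4, mL=365/212, mR=5/4
obs B: pose=(-4,7,N) → sL=40, sR=200/13, mL=460/13, mR=200/13
sensor matrix S = [[50/53, 5/4], [40, 200/13]]; det S = -24450/689
solve [mL_A; mL_B] = S·[w00; w01] and [mR_A; mR_B] = S·[w10; w11]:
  w00 = 1/2, w01 = 1, w10 = 0, w11 = 1

1/2 1 0 1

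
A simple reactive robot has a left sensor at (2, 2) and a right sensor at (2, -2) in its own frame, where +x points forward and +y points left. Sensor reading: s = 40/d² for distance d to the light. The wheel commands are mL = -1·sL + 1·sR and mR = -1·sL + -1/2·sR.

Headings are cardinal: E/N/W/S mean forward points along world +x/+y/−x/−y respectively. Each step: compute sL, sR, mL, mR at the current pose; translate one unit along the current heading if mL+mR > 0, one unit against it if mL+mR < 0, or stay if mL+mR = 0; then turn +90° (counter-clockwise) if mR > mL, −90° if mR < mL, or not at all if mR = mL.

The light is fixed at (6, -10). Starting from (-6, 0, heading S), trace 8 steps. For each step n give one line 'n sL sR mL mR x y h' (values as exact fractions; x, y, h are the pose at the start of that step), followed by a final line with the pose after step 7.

n=0: pose=(-6,0,S); sL=10/41, sR=2/13; mL=-48/533, mR=-171/533; mL+mR=-219/533 → advance -1; mR−mL=-3/13 → turn -1·90°
n=1: pose=(-6,1,W); sL=40/277, sR=8/73; mL=-704/20221, mR=-4028/20221; mL+mR=-4732/20221 → advance -1; mR−mL=-12/73 → turn -1·90°
n=2: pose=(-5,1,N); sL=20/169, sR=4/25; mL=176/4225, mR=-838/4225; mL+mR=-662/4225 → advance -1; mR−mL=-6/25 → turn -1·90°
n=3: pose=(-5,0,E); sL=8/45, sR=8/29; mL=128/1305, mR=-412/1305; mL+mR=-284/1305 → advance -1; mR−mL=-12/29 → turn -1·90°
n=4: pose=(-6,0,S); sL=10/41, sR=2/13; mL=-48/533, mR=-171/533; mL+mR=-219/533 → advance -1; mR−mL=-3/13 → turn -1·90°
n=5: pose=(-6,1,W); sL=40/277, sR=8/73; mL=-704/20221, mR=-4028/20221; mL+mR=-4732/20221 → advance -1; mR−mL=-12/73 → turn -1·90°
n=6: pose=(-5,1,N); sL=20/169, sR=4/25; mL=176/4225, mR=-838/4225; mL+mR=-662/4225 → advance -1; mR−mL=-6/25 → turn -1·90°
n=7: pose=(-5,0,E); sL=8/45, sR=8/29; mL=128/1305, mR=-412/1305; mL+mR=-284/1305 → advance -1; mR−mL=-12/29 → turn -1·90°

0 10/41 2/13 -48/533 -171/533 -6 0 S
1 40/277 8/73 -704/20221 -4028/20221 -6 1 W
2 20/169 4/25 176/4225 -838/4225 -5 1 N
3 8/45 8/29 128/1305 -412/1305 -5 0 E
4 10/41 2/13 -48/533 -171/533 -6 0 S
5 40/277 8/73 -704/20221 -4028/20221 -6 1 W
6 20/169 4/25 176/4225 -838/4225 -5 1 N
7 8/45 8/29 128/1305 -412/1305 -5 0 E
final -6 0 S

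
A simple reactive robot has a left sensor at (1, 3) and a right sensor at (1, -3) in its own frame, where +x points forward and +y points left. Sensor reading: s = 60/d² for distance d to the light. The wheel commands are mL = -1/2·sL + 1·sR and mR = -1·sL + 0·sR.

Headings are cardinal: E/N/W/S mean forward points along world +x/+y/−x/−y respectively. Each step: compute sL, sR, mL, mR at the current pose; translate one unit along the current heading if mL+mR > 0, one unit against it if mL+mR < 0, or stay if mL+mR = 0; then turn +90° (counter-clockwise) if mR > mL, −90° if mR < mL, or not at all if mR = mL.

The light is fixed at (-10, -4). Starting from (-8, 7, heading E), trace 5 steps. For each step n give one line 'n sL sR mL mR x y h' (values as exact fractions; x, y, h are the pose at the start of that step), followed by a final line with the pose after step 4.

n=0: pose=(-8,7,E); sL=12/41, sR=60/73; mL=2022/2993, mR=-12/41; mL+mR=1146/2993 → advance +1; mR−mL=-2898/2993 → turn -1·90°
n=1: pose=(-7,7,S); sL=15/34, sR=3/5; mL=129/340, mR=-15/34; mL+mR=-21/340 → advance -1; mR−mL=-279/340 → turn -1·90°
n=2: pose=(-7,8,W); sL=12/17, sR=60/229; mL=-354/3893, mR=-12/17; mL+mR=-3102/3893 → advance -1; mR−mL=-2394/3893 → turn -1·90°
n=3: pose=(-6,8,N); sL=6/17, sR=30/109; mL=183/1853, mR=-6/17; mL+mR=-471/1853 → advance -1; mR−mL=-837/1853 → turn -1·90°
n=4: pose=(-6,7,E); sL=60/221, sR=60/89; mL=10590/19669, mR=-60/221; mL+mR=5250/19669 → advance +1; mR−mL=-15930/19669 → turn -1·90°

0 12/41 60/73 2022/2993 -12/41 -8 7 E
1 15/34 3/5 129/340 -15/34 -7 7 S
2 12/17 60/229 -354/3893 -12/17 -7 8 W
3 6/17 30/109 183/1853 -6/17 -6 8 N
4 60/221 60/89 10590/19669 -60/221 -6 7 E
final -5 7 S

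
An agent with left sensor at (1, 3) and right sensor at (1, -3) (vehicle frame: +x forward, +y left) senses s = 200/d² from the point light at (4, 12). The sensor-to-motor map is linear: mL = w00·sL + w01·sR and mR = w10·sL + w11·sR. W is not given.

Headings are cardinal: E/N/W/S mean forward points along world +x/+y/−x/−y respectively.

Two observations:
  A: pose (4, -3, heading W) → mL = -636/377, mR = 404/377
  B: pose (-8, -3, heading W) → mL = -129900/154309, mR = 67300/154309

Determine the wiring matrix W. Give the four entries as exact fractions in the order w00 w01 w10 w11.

-1/2 -1 -1/2 1

obs A: pose=(4,-3,W) → sL=8/13, sR=40/29, mL=-636/377, mR=404/377
obs B: pose=(-8,-3,W) → sL=200/493, sR=200/313, mL=-129900/154309, mR=67300/154309
sensor matrix S = [[8/13, 40/29], [200/493, 200/313]]; det S = -9676800/58174493
solve [mL_A; mL_B] = S·[w00; w01] and [mR_A; mR_B] = S·[w10; w11]:
  w00 = -1/2, w01 = -1, w10 = -1/2, w11 = 1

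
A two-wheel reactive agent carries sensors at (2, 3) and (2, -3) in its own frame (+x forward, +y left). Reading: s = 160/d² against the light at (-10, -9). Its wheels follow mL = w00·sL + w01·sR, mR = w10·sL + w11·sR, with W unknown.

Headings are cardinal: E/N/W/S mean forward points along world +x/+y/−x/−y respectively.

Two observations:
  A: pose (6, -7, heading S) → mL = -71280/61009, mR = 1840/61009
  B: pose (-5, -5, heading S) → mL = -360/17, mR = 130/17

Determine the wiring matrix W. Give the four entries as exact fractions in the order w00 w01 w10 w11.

-1/2 -1 -1 1/2

obs A: pose=(6,-7,S) → sL=160/361, sR=160/169, mL=-71280/61009, mR=1840/61009
obs B: pose=(-5,-5,S) → sL=40/17, sR=20, mL=-360/17, mR=130/17
sensor matrix S = [[160/361, 160/169], [40/17, 20]]; det S = 6883200/1037153
solve [mL_A; mL_B] = S·[w00; w01] and [mR_A; mR_B] = S·[w10; w11]:
  w00 = -1/2, w01 = -1, w10 = -1, w11 = 1/2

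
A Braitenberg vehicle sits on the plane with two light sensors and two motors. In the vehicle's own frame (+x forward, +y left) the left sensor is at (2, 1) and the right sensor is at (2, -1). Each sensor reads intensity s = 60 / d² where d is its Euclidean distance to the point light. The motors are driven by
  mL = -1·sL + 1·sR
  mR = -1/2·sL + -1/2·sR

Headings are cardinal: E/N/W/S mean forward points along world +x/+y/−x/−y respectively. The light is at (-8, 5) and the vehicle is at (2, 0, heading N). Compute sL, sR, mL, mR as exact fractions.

2/3 6/13 -8/39 -22/39

left sensor world pos  = (1, 2); dL² = 90
right sensor world pos = (3, 2); dR² = 130
sL = 60/90 = 2/3
sR = 60/130 = 6/13
mL = -1·sL + 1·sR = -8/39
mR = -1/2·sL + -1/2·sR = -22/39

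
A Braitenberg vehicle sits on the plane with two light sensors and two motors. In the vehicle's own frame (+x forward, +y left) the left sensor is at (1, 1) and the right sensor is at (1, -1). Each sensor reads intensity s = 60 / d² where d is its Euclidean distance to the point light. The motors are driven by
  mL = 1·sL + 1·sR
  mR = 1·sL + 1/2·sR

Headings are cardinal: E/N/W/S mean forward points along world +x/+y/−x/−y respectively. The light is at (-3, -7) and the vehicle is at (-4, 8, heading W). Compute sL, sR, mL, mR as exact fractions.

3/10 3/13 69/130 27/65

left sensor world pos  = (-5, 7); dL² = 200
right sensor world pos = (-5, 9); dR² = 260
sL = 60/200 = 3/10
sR = 60/260 = 3/13
mL = 1·sL + 1·sR = 69/130
mR = 1·sL + 1/2·sR = 27/65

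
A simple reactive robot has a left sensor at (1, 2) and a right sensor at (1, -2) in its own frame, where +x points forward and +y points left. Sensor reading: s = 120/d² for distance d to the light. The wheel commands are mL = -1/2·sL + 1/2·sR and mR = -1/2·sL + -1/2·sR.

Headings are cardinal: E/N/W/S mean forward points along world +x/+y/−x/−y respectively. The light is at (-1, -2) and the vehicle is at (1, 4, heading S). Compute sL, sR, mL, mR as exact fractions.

120/41 24/5 192/205 -792/205

left sensor world pos  = (3, 3); dL² = 41
right sensor world pos = (-1, 3); dR² = 25
sL = 120/41 = 120/41
sR = 120/25 = 24/5
mL = -1/2·sL + 1/2·sR = 192/205
mR = -1/2·sL + -1/2·sR = -792/205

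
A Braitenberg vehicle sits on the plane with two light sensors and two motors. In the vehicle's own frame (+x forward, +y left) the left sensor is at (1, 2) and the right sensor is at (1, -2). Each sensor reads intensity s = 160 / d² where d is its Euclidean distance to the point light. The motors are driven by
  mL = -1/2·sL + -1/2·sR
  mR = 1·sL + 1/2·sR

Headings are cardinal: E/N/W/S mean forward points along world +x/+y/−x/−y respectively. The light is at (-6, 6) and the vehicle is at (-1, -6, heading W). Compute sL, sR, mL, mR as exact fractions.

40/53 40/29 -1640/1537 2220/1537

left sensor world pos  = (-2, -8); dL² = 212
right sensor world pos = (-2, -4); dR² = 116
sL = 160/212 = 40/53
sR = 160/116 = 40/29
mL = -1/2·sL + -1/2·sR = -1640/1537
mR = 1·sL + 1/2·sR = 2220/1537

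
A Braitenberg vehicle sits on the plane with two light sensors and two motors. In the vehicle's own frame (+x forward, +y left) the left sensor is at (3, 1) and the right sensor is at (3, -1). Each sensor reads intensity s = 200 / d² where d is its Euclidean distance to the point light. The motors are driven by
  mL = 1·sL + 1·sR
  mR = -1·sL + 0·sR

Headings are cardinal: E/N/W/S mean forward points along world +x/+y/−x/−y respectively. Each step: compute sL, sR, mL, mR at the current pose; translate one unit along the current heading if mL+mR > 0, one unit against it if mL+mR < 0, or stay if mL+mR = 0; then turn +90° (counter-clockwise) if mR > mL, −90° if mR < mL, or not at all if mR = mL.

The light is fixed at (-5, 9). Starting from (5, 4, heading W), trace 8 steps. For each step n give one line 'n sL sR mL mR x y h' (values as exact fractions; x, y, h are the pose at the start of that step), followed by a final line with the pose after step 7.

0 40/17 40/13 1200/221 -40/17 5 4 W
1 50/17 25/13 1075/221 -50/17 4 4 N
2 200/153 200/169 64400/25857 -200/153 4 5 E
3 20/17 20/13 600/221 -20/17 5 5 S
4 40/17 40/13 1200/221 -40/17 5 4 W
5 50/17 25/13 1075/221 -50/17 4 4 N
6 200/153 200/169 64400/25857 -200/153 4 5 E
7 20/17 20/13 600/221 -20/17 5 5 S
final 5 4 W

n=0: pose=(5,4,W); sL=40/17, sR=40/13; mL=1200/221, mR=-40/17; mL+mR=40/13 → advance +1; mR−mL=-1720/221 → turn -1·90°
n=1: pose=(4,4,N); sL=50/17, sR=25/13; mL=1075/221, mR=-50/17; mL+mR=25/13 → advance +1; mR−mL=-1725/221 → turn -1·90°
n=2: pose=(4,5,E); sL=200/153, sR=200/169; mL=64400/25857, mR=-200/153; mL+mR=200/169 → advance +1; mR−mL=-98200/25857 → turn -1·90°
n=3: pose=(5,5,S); sL=20/17, sR=20/13; mL=600/221, mR=-20/17; mL+mR=20/13 → advance +1; mR−mL=-860/221 → turn -1·90°
n=4: pose=(5,4,W); sL=40/17, sR=40/13; mL=1200/221, mR=-40/17; mL+mR=40/13 → advance +1; mR−mL=-1720/221 → turn -1·90°
n=5: pose=(4,4,N); sL=50/17, sR=25/13; mL=1075/221, mR=-50/17; mL+mR=25/13 → advance +1; mR−mL=-1725/221 → turn -1·90°
n=6: pose=(4,5,E); sL=200/153, sR=200/169; mL=64400/25857, mR=-200/153; mL+mR=200/169 → advance +1; mR−mL=-98200/25857 → turn -1·90°
n=7: pose=(5,5,S); sL=20/17, sR=20/13; mL=600/221, mR=-20/17; mL+mR=20/13 → advance +1; mR−mL=-860/221 → turn -1·90°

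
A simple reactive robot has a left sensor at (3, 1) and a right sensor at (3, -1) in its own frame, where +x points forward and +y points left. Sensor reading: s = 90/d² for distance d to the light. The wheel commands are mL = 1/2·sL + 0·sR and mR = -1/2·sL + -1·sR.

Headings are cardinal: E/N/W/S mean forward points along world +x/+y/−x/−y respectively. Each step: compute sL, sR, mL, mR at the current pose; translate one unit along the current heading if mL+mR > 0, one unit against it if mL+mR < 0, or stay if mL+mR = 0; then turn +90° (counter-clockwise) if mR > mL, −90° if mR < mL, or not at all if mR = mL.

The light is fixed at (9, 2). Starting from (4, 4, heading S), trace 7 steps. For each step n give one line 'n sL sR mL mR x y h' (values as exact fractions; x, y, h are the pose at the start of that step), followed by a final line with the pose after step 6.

n=0: pose=(4,4,S); sL=90/17, sR=90/37; mL=45/17, mR=-3195/629; mL+mR=-90/37 → advance -1; mR−mL=-4860/629 → turn -1·90°
n=1: pose=(4,5,W); sL=45/34, sR=9/8; mL=45/68, mR=-243/136; mL+mR=-9/8 → advance -1; mR−mL=-333/136 → turn -1·90°
n=2: pose=(5,5,N); sL=90/61, sR=2; mL=45/61, mR=-167/61; mL+mR=-2 → advance -1; mR−mL=-212/61 → turn -1·90°
n=3: pose=(5,4,E); sL=9, sR=45; mL=9/2, mR=-99/2; mL+mR=-45 → advance -1; mR−mL=-54 → turn -1·90°
n=4: pose=(4,4,S); sL=90/17, sR=90/37; mL=45/17, mR=-3195/629; mL+mR=-90/37 → advance -1; mR−mL=-4860/629 → turn -1·90°
n=5: pose=(4,5,W); sL=45/34, sR=9/8; mL=45/68, mR=-243/136; mL+mR=-9/8 → advance -1; mR−mL=-333/136 → turn -1·90°
n=6: pose=(5,5,N); sL=90/61, sR=2; mL=45/61, mR=-167/61; mL+mR=-2 → advance -1; mR−mL=-212/61 → turn -1·90°

0 90/17 90/37 45/17 -3195/629 4 4 S
1 45/34 9/8 45/68 -243/136 4 5 W
2 90/61 2 45/61 -167/61 5 5 N
3 9 45 9/2 -99/2 5 4 E
4 90/17 90/37 45/17 -3195/629 4 4 S
5 45/34 9/8 45/68 -243/136 4 5 W
6 90/61 2 45/61 -167/61 5 5 N
final 5 4 E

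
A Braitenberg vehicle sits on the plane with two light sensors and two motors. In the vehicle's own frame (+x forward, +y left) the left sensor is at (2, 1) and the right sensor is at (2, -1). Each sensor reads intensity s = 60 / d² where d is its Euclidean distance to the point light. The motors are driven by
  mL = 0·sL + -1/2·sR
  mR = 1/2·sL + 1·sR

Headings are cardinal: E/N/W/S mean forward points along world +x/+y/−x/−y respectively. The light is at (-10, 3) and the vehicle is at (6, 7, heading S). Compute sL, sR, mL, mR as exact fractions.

left sensor world pos  = (7, 5); dL² = 293
right sensor world pos = (5, 5); dR² = 229
sL = 60/293 = 60/293
sR = 60/229 = 60/229
mL = 0·sL + -1/2·sR = -30/229
mR = 1/2·sL + 1·sR = 24450/67097

60/293 60/229 -30/229 24450/67097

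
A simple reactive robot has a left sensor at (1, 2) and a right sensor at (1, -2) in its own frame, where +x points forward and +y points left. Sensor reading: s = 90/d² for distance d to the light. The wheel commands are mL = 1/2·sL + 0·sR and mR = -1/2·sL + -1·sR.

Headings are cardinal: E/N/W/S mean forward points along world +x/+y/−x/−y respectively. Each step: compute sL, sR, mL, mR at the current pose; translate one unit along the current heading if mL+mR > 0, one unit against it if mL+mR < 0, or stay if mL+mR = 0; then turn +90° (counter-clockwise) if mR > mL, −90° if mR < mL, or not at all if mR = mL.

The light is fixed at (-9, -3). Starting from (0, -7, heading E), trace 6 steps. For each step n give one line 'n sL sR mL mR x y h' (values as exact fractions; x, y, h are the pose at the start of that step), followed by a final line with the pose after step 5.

0 45/52 45/68 45/104 -1935/1768 0 -7 E
1 18/25 90/61 9/25 -2799/1525 -1 -7 S
2 45/37 9/5 45/74 -891/370 -1 -6 W
3 90/53 18/25 45/53 -2079/1325 0 -6 N
4 45/52 45/68 45/104 -1935/1768 0 -7 E
5 18/25 90/61 9/25 -2799/1525 -1 -7 S
final -1 -6 W

n=0: pose=(0,-7,E); sL=45/52, sR=45/68; mL=45/104, mR=-1935/1768; mL+mR=-45/68 → advance -1; mR−mL=-675/442 → turn -1·90°
n=1: pose=(-1,-7,S); sL=18/25, sR=90/61; mL=9/25, mR=-2799/1525; mL+mR=-90/61 → advance -1; mR−mL=-3348/1525 → turn -1·90°
n=2: pose=(-1,-6,W); sL=45/37, sR=9/5; mL=45/74, mR=-891/370; mL+mR=-9/5 → advance -1; mR−mL=-558/185 → turn -1·90°
n=3: pose=(0,-6,N); sL=90/53, sR=18/25; mL=45/53, mR=-2079/1325; mL+mR=-18/25 → advance -1; mR−mL=-3204/1325 → turn -1·90°
n=4: pose=(0,-7,E); sL=45/52, sR=45/68; mL=45/104, mR=-1935/1768; mL+mR=-45/68 → advance -1; mR−mL=-675/442 → turn -1·90°
n=5: pose=(-1,-7,S); sL=18/25, sR=90/61; mL=9/25, mR=-2799/1525; mL+mR=-90/61 → advance -1; mR−mL=-3348/1525 → turn -1·90°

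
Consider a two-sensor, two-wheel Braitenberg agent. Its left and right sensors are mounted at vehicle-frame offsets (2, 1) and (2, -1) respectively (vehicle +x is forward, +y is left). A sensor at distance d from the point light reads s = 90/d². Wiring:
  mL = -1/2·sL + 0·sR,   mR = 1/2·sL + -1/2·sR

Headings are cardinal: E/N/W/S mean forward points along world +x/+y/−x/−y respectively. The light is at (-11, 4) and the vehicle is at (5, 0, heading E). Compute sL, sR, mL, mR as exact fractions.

10/37 90/349 -5/37 80/12913

left sensor world pos  = (7, 1); dL² = 333
right sensor world pos = (7, -1); dR² = 349
sL = 90/333 = 10/37
sR = 90/349 = 90/349
mL = -1/2·sL + 0·sR = -5/37
mR = 1/2·sL + -1/2·sR = 80/12913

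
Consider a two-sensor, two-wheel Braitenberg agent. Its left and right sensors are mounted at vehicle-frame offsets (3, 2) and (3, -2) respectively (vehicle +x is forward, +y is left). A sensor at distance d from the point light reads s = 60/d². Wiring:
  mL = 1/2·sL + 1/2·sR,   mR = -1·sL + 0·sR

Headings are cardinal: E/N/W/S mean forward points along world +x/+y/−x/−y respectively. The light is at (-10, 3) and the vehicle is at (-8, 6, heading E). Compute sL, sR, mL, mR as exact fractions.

6/5 30/13 114/65 -6/5

left sensor world pos  = (-5, 8); dL² = 50
right sensor world pos = (-5, 4); dR² = 26
sL = 60/50 = 6/5
sR = 60/26 = 30/13
mL = 1/2·sL + 1/2·sR = 114/65
mR = -1·sL + 0·sR = -6/5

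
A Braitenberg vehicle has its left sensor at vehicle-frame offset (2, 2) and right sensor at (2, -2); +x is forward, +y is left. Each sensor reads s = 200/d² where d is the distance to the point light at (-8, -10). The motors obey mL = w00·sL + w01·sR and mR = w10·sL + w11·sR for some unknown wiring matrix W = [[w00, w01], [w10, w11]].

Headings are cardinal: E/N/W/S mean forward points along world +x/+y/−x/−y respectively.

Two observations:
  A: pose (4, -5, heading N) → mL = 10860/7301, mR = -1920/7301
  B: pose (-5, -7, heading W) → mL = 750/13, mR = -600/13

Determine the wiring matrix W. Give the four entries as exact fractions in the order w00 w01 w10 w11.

1/2 1 -1/2 1/2

obs A: pose=(4,-5,N) → sL=200/149, sR=40/49, mL=10860/7301, mR=-1920/7301
obs B: pose=(-5,-7,W) → sL=100, sR=100/13, mL=750/13, mR=-600/13
sensor matrix S = [[200/149, 40/49], [100, 100/13]]; det S = -6768000/94913
solve [mL_A; mL_B] = S·[w00; w01] and [mR_A; mR_B] = S·[w10; w11]:
  w00 = 1/2, w01 = 1, w10 = -1/2, w11 = 1/2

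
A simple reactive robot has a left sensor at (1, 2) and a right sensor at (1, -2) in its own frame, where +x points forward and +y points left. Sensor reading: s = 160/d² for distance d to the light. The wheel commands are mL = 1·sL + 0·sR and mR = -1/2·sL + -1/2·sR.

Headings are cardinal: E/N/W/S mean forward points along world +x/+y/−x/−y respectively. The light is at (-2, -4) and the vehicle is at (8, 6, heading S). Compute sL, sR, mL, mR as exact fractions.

32/45 32/29 32/45 -1184/1305

left sensor world pos  = (10, 5); dL² = 225
right sensor world pos = (6, 5); dR² = 145
sL = 160/225 = 32/45
sR = 160/145 = 32/29
mL = 1·sL + 0·sR = 32/45
mR = -1/2·sL + -1/2·sR = -1184/1305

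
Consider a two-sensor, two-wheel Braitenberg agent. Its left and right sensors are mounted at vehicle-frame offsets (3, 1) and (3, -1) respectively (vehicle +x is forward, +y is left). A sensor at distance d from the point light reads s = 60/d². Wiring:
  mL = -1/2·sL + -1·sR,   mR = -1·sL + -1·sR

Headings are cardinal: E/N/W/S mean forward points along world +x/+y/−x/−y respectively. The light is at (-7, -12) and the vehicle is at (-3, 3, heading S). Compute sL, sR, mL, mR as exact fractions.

left sensor world pos  = (-2, 0); dL² = 169
right sensor world pos = (-4, 0); dR² = 153
sL = 60/169 = 60/169
sR = 60/153 = 20/51
mL = -1/2·sL + -1·sR = -4910/8619
mR = -1·sL + -1·sR = -6440/8619

60/169 20/51 -4910/8619 -6440/8619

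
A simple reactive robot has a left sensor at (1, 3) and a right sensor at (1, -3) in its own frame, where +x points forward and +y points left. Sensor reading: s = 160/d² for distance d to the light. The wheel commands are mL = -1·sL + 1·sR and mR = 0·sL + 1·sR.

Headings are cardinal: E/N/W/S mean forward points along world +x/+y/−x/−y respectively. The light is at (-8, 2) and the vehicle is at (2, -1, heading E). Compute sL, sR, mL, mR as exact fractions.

left sensor world pos  = (3, 2); dL² = 121
right sensor world pos = (3, -4); dR² = 157
sL = 160/121 = 160/121
sR = 160/157 = 160/157
mL = -1·sL + 1·sR = -5760/18997
mR = 0·sL + 1·sR = 160/157

160/121 160/157 -5760/18997 160/157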